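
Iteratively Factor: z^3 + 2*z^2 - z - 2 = (z + 1)*(z^2 + z - 2) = (z - 1)*(z + 1)*(z + 2)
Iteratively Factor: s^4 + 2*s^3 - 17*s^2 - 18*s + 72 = (s + 3)*(s^3 - s^2 - 14*s + 24) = (s - 2)*(s + 3)*(s^2 + s - 12) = (s - 2)*(s + 3)*(s + 4)*(s - 3)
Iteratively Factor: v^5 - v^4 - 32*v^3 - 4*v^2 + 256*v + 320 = (v + 2)*(v^4 - 3*v^3 - 26*v^2 + 48*v + 160) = (v - 4)*(v + 2)*(v^3 + v^2 - 22*v - 40) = (v - 4)*(v + 2)^2*(v^2 - v - 20) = (v - 5)*(v - 4)*(v + 2)^2*(v + 4)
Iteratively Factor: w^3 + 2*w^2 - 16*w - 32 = (w + 4)*(w^2 - 2*w - 8) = (w + 2)*(w + 4)*(w - 4)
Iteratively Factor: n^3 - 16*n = (n + 4)*(n^2 - 4*n) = n*(n + 4)*(n - 4)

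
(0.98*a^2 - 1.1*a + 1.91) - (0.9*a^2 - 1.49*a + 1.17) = 0.08*a^2 + 0.39*a + 0.74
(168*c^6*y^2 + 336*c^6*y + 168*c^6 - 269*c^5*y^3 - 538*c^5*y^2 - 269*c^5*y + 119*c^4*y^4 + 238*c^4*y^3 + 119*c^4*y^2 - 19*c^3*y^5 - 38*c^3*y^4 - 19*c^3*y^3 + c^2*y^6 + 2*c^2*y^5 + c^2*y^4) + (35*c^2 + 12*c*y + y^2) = 168*c^6*y^2 + 336*c^6*y + 168*c^6 - 269*c^5*y^3 - 538*c^5*y^2 - 269*c^5*y + 119*c^4*y^4 + 238*c^4*y^3 + 119*c^4*y^2 - 19*c^3*y^5 - 38*c^3*y^4 - 19*c^3*y^3 + c^2*y^6 + 2*c^2*y^5 + c^2*y^4 + 35*c^2 + 12*c*y + y^2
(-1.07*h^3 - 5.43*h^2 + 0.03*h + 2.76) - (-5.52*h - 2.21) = -1.07*h^3 - 5.43*h^2 + 5.55*h + 4.97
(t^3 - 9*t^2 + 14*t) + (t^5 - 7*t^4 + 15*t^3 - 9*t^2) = t^5 - 7*t^4 + 16*t^3 - 18*t^2 + 14*t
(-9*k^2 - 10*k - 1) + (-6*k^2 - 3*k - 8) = -15*k^2 - 13*k - 9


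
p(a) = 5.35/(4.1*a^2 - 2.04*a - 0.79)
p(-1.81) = 0.33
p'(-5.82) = 0.01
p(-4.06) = 0.07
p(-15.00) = 0.01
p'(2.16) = -0.43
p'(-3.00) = 0.08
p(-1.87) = 0.31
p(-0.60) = 2.80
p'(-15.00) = 0.00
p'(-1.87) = 0.31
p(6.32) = 0.04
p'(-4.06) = 0.03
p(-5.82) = 0.04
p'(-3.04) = 0.08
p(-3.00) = 0.13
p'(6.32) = -0.01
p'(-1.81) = 0.34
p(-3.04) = 0.12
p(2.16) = 0.38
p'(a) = 5.35*(2.04 - 8.2*a)/(4.1*a^2 - 2.04*a - 0.79)^2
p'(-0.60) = 10.21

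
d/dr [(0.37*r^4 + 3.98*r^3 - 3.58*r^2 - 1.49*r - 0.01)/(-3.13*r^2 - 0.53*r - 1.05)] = (-2.3162*r^5 - 13.0457*r^4 - 5.7728*r^3 - 15.3033*r^2 + 7.4554*r + 1.5592)/(9.7969*r^4 + 3.3178*r^3 + 6.8539*r^2 + 1.113*r + 1.1025)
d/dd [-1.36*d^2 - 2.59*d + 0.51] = -2.72*d - 2.59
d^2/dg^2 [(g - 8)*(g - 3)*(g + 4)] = 6*g - 14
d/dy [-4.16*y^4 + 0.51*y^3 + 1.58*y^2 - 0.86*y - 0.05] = -16.64*y^3 + 1.53*y^2 + 3.16*y - 0.86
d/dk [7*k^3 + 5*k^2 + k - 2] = 21*k^2 + 10*k + 1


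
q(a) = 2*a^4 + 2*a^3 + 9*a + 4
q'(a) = 8*a^3 + 6*a^2 + 9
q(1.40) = 29.77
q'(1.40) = 42.71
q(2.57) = 148.33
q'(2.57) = 184.43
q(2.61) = 155.86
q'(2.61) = 192.11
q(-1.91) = -0.51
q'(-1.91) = -24.85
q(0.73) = 11.92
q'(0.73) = 15.31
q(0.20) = 5.82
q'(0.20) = 9.30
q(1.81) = 53.62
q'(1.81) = 76.09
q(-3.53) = 194.80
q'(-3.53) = -268.13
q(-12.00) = 37912.00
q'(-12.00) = -12951.00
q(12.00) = 45040.00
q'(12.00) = 14697.00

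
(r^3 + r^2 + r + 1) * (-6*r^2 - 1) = -6*r^5 - 6*r^4 - 7*r^3 - 7*r^2 - r - 1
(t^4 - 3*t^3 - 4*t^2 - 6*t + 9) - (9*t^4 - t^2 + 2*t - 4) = -8*t^4 - 3*t^3 - 3*t^2 - 8*t + 13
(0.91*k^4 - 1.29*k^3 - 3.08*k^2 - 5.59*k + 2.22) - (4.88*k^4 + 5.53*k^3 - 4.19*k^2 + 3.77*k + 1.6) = -3.97*k^4 - 6.82*k^3 + 1.11*k^2 - 9.36*k + 0.62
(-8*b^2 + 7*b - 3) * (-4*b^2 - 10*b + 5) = 32*b^4 + 52*b^3 - 98*b^2 + 65*b - 15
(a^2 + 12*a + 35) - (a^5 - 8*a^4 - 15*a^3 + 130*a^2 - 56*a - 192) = -a^5 + 8*a^4 + 15*a^3 - 129*a^2 + 68*a + 227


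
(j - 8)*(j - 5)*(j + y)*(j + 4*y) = j^4 + 5*j^3*y - 13*j^3 + 4*j^2*y^2 - 65*j^2*y + 40*j^2 - 52*j*y^2 + 200*j*y + 160*y^2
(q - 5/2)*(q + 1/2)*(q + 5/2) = q^3 + q^2/2 - 25*q/4 - 25/8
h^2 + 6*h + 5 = (h + 1)*(h + 5)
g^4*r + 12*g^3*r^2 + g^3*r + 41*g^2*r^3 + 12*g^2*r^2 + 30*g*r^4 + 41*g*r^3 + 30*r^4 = (g + r)*(g + 5*r)*(g + 6*r)*(g*r + r)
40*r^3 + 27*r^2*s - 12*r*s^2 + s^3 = (-8*r + s)*(-5*r + s)*(r + s)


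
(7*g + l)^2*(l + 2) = 49*g^2*l + 98*g^2 + 14*g*l^2 + 28*g*l + l^3 + 2*l^2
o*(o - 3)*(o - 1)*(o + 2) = o^4 - 2*o^3 - 5*o^2 + 6*o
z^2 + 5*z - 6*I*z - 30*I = (z + 5)*(z - 6*I)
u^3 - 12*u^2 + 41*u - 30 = (u - 6)*(u - 5)*(u - 1)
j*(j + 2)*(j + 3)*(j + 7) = j^4 + 12*j^3 + 41*j^2 + 42*j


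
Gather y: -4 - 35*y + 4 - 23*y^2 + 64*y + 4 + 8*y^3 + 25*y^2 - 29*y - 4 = 8*y^3 + 2*y^2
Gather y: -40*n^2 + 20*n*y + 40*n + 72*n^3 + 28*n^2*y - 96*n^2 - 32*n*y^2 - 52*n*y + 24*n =72*n^3 - 136*n^2 - 32*n*y^2 + 64*n + y*(28*n^2 - 32*n)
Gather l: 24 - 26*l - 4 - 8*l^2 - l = -8*l^2 - 27*l + 20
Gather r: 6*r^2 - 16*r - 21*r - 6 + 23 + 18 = 6*r^2 - 37*r + 35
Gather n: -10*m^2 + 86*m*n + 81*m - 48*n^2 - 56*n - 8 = -10*m^2 + 81*m - 48*n^2 + n*(86*m - 56) - 8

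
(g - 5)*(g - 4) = g^2 - 9*g + 20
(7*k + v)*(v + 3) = 7*k*v + 21*k + v^2 + 3*v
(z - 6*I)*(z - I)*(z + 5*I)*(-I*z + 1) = -I*z^4 - z^3 - 31*I*z^2 - z - 30*I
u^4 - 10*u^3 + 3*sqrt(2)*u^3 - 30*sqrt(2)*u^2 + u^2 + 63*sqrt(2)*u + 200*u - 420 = (u - 7)*(u - 3)*(u - 2*sqrt(2))*(u + 5*sqrt(2))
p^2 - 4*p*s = p*(p - 4*s)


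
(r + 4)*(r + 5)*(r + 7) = r^3 + 16*r^2 + 83*r + 140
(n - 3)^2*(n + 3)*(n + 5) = n^4 + 2*n^3 - 24*n^2 - 18*n + 135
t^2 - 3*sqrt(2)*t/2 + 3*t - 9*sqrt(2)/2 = (t + 3)*(t - 3*sqrt(2)/2)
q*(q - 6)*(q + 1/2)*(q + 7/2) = q^4 - 2*q^3 - 89*q^2/4 - 21*q/2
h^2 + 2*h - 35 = (h - 5)*(h + 7)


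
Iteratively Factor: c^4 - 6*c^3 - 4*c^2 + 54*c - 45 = (c - 5)*(c^3 - c^2 - 9*c + 9) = (c - 5)*(c + 3)*(c^2 - 4*c + 3) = (c - 5)*(c - 1)*(c + 3)*(c - 3)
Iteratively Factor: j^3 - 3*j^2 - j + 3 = (j - 1)*(j^2 - 2*j - 3) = (j - 1)*(j + 1)*(j - 3)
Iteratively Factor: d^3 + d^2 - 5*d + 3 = (d - 1)*(d^2 + 2*d - 3) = (d - 1)^2*(d + 3)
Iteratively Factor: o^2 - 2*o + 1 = (o - 1)*(o - 1)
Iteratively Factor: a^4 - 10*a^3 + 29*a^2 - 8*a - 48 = (a - 4)*(a^3 - 6*a^2 + 5*a + 12) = (a - 4)*(a - 3)*(a^2 - 3*a - 4) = (a - 4)*(a - 3)*(a + 1)*(a - 4)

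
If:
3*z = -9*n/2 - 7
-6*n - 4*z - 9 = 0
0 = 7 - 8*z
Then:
No Solution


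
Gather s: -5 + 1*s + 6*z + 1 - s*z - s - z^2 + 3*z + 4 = -s*z - z^2 + 9*z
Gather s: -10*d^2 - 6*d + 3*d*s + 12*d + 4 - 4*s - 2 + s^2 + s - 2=-10*d^2 + 6*d + s^2 + s*(3*d - 3)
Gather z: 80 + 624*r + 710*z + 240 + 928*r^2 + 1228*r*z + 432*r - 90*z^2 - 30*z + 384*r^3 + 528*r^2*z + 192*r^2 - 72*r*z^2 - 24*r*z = 384*r^3 + 1120*r^2 + 1056*r + z^2*(-72*r - 90) + z*(528*r^2 + 1204*r + 680) + 320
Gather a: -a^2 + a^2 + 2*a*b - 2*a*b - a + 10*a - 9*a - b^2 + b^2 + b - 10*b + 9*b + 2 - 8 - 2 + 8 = 0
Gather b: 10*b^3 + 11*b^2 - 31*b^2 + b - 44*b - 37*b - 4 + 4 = 10*b^3 - 20*b^2 - 80*b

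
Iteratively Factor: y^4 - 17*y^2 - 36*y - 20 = (y + 2)*(y^3 - 2*y^2 - 13*y - 10) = (y + 2)^2*(y^2 - 4*y - 5) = (y + 1)*(y + 2)^2*(y - 5)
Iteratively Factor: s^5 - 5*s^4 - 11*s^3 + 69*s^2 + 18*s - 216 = (s - 3)*(s^4 - 2*s^3 - 17*s^2 + 18*s + 72) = (s - 3)^2*(s^3 + s^2 - 14*s - 24) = (s - 3)^2*(s + 2)*(s^2 - s - 12) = (s - 4)*(s - 3)^2*(s + 2)*(s + 3)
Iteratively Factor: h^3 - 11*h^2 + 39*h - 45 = (h - 5)*(h^2 - 6*h + 9) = (h - 5)*(h - 3)*(h - 3)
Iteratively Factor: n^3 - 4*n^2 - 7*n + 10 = (n - 1)*(n^2 - 3*n - 10) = (n - 1)*(n + 2)*(n - 5)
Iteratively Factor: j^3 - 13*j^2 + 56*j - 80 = (j - 4)*(j^2 - 9*j + 20) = (j - 5)*(j - 4)*(j - 4)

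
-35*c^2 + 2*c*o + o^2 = (-5*c + o)*(7*c + o)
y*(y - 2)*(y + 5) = y^3 + 3*y^2 - 10*y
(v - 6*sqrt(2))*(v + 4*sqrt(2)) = v^2 - 2*sqrt(2)*v - 48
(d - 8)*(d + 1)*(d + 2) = d^3 - 5*d^2 - 22*d - 16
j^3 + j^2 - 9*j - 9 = (j - 3)*(j + 1)*(j + 3)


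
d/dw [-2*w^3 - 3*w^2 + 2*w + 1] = -6*w^2 - 6*w + 2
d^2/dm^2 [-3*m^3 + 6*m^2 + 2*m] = 12 - 18*m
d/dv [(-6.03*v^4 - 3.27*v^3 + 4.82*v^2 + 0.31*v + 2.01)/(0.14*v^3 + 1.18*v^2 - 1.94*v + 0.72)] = (-0.8442*v^6 - 14.2308*v^5 + 30.5612*v^4 - 4.7656*v^3 - 17.624*v^2 + 2.1972*v + 4.1226)/(0.0196*v^6 + 0.3304*v^5 + 0.8492*v^4 - 4.3768*v^3 + 5.4628*v^2 - 2.7936*v + 0.5184)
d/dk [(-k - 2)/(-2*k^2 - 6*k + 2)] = (k^2 + 3*k - (k + 2)*(2*k + 3) - 1)/(2*(k^2 + 3*k - 1)^2)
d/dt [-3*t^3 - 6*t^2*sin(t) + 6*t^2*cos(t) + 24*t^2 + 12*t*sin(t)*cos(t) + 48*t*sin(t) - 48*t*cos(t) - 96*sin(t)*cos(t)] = -6*sqrt(2)*t^2*sin(t + pi/4) - 9*t^2 + 36*t*sin(t) + 60*t*cos(t) + 12*t*cos(2*t) + 48*t + 6*sin(2*t) - 96*cos(2*t) - 48*sqrt(2)*cos(t + pi/4)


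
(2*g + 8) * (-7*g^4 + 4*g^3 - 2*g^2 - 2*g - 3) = -14*g^5 - 48*g^4 + 28*g^3 - 20*g^2 - 22*g - 24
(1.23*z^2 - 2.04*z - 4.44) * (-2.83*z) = -3.4809*z^3 + 5.7732*z^2 + 12.5652*z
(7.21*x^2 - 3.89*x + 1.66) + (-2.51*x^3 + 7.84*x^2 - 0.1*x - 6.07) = -2.51*x^3 + 15.05*x^2 - 3.99*x - 4.41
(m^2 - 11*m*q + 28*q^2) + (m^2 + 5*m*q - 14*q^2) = 2*m^2 - 6*m*q + 14*q^2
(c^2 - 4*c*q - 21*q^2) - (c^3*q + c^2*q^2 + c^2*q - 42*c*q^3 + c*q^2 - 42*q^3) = -c^3*q - c^2*q^2 - c^2*q + c^2 + 42*c*q^3 - c*q^2 - 4*c*q + 42*q^3 - 21*q^2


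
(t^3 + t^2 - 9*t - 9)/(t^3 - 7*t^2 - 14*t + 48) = (t^2 - 2*t - 3)/(t^2 - 10*t + 16)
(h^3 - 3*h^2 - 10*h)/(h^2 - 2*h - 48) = h*(-h^2 + 3*h + 10)/(-h^2 + 2*h + 48)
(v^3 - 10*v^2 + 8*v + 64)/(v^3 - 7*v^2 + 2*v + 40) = (v - 8)/(v - 5)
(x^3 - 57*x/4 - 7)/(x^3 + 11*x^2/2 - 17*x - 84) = (x + 1/2)/(x + 6)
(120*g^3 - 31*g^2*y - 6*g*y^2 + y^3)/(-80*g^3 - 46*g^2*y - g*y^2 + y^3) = (-3*g + y)/(2*g + y)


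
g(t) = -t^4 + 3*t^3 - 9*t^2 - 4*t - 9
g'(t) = -4*t^3 + 9*t^2 - 18*t - 4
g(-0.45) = -9.34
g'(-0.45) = 6.29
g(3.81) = -199.68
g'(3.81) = -163.16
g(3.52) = -157.27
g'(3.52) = -130.30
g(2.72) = -80.83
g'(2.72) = -66.87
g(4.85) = -451.16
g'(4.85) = -335.93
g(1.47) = -29.47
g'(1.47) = -23.72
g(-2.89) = -214.78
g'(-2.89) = 219.74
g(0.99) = -19.83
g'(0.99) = -16.88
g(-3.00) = -240.00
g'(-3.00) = 239.00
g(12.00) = -16905.00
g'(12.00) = -5836.00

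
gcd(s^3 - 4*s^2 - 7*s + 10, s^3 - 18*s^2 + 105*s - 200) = s - 5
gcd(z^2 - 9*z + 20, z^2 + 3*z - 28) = z - 4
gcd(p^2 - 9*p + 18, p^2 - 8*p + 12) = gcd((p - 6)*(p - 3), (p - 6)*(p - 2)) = p - 6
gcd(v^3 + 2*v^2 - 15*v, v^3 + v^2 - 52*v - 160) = v + 5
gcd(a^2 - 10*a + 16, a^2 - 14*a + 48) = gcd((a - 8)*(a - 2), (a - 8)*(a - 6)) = a - 8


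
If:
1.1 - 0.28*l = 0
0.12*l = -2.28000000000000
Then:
No Solution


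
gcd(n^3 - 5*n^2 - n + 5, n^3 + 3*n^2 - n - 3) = n^2 - 1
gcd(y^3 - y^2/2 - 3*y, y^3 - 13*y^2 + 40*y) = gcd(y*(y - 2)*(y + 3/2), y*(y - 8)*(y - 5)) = y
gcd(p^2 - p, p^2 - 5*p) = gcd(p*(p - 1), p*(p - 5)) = p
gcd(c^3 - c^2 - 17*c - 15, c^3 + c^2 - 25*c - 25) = c^2 - 4*c - 5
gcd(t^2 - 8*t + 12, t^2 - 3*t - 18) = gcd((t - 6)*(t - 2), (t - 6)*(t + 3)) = t - 6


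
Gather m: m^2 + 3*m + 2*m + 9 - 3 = m^2 + 5*m + 6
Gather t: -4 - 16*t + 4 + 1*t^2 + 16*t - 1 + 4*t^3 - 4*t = 4*t^3 + t^2 - 4*t - 1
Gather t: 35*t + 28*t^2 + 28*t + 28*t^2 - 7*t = 56*t^2 + 56*t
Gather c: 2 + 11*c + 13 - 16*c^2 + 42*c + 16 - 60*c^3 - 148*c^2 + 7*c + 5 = -60*c^3 - 164*c^2 + 60*c + 36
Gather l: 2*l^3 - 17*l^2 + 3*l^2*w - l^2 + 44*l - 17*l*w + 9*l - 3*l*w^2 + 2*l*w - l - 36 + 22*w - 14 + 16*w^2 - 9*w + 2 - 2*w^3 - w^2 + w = 2*l^3 + l^2*(3*w - 18) + l*(-3*w^2 - 15*w + 52) - 2*w^3 + 15*w^2 + 14*w - 48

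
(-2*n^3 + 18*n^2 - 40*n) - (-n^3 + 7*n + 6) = -n^3 + 18*n^2 - 47*n - 6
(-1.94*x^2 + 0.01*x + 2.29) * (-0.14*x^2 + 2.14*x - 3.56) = 0.2716*x^4 - 4.153*x^3 + 6.6072*x^2 + 4.865*x - 8.1524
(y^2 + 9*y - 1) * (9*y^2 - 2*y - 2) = 9*y^4 + 79*y^3 - 29*y^2 - 16*y + 2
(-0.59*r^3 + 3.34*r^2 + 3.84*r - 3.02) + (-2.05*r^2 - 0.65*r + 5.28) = -0.59*r^3 + 1.29*r^2 + 3.19*r + 2.26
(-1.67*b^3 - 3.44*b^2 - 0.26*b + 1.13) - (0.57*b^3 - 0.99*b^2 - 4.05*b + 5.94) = -2.24*b^3 - 2.45*b^2 + 3.79*b - 4.81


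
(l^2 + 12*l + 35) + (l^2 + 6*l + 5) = 2*l^2 + 18*l + 40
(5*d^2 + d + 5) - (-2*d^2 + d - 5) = 7*d^2 + 10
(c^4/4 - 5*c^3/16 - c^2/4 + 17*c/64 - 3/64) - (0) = c^4/4 - 5*c^3/16 - c^2/4 + 17*c/64 - 3/64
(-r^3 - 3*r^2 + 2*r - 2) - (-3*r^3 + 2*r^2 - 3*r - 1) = 2*r^3 - 5*r^2 + 5*r - 1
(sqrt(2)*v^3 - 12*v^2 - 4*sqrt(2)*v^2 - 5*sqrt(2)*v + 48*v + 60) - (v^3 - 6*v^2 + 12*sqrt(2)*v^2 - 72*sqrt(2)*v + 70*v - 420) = -v^3 + sqrt(2)*v^3 - 16*sqrt(2)*v^2 - 6*v^2 - 22*v + 67*sqrt(2)*v + 480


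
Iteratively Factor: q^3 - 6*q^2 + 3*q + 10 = (q - 5)*(q^2 - q - 2) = (q - 5)*(q - 2)*(q + 1)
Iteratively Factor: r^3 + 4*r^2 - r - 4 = (r - 1)*(r^2 + 5*r + 4) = (r - 1)*(r + 4)*(r + 1)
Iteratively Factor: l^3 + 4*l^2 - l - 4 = (l + 4)*(l^2 - 1) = (l + 1)*(l + 4)*(l - 1)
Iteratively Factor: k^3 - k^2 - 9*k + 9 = (k + 3)*(k^2 - 4*k + 3) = (k - 3)*(k + 3)*(k - 1)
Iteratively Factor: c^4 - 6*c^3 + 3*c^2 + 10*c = (c - 5)*(c^3 - c^2 - 2*c) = (c - 5)*(c - 2)*(c^2 + c) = c*(c - 5)*(c - 2)*(c + 1)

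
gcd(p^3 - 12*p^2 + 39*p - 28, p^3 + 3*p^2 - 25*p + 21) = p - 1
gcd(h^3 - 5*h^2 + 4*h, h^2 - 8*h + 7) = h - 1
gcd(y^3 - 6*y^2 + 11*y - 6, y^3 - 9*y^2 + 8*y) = y - 1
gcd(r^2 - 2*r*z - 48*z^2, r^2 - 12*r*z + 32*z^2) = -r + 8*z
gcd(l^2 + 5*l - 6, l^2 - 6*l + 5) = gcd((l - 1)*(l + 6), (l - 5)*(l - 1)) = l - 1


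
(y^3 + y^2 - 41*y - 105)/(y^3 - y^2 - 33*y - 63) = (y + 5)/(y + 3)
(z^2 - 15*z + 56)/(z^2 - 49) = (z - 8)/(z + 7)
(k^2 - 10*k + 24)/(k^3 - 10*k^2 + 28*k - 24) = (k - 4)/(k^2 - 4*k + 4)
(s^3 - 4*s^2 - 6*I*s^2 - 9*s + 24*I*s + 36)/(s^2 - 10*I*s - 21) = (s^2 - s*(4 + 3*I) + 12*I)/(s - 7*I)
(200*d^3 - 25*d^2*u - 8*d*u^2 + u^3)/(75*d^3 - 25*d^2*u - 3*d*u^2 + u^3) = (-8*d + u)/(-3*d + u)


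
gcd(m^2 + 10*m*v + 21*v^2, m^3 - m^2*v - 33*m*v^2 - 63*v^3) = m + 3*v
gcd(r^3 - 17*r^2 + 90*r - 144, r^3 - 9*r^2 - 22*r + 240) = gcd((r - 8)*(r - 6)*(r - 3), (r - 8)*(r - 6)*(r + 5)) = r^2 - 14*r + 48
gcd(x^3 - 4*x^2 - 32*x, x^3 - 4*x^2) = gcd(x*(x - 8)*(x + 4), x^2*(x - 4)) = x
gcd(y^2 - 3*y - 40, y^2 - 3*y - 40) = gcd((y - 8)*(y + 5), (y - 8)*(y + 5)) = y^2 - 3*y - 40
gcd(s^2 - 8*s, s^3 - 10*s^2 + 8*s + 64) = s - 8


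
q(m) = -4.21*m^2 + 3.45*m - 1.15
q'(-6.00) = 53.97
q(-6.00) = -173.41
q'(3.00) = -21.81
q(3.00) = -28.69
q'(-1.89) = 19.36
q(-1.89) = -22.71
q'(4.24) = -32.25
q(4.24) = -62.21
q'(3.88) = -29.22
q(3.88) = -51.14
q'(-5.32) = 48.24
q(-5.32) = -138.66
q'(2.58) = -18.27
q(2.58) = -20.27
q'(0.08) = 2.78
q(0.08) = -0.90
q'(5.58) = -43.53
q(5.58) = -112.98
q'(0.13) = 2.36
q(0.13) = -0.77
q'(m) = 3.45 - 8.42*m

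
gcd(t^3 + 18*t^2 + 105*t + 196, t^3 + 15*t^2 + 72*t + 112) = t^2 + 11*t + 28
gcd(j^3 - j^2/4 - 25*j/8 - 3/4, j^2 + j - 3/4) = j + 3/2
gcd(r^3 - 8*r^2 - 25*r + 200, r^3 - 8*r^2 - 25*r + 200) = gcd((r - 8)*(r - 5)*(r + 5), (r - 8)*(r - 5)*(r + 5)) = r^3 - 8*r^2 - 25*r + 200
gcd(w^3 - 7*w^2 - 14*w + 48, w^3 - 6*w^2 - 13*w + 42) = w^2 + w - 6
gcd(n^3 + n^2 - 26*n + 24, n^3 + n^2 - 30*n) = n + 6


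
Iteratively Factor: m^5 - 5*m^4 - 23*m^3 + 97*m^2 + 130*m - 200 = (m - 5)*(m^4 - 23*m^2 - 18*m + 40) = (m - 5)^2*(m^3 + 5*m^2 + 2*m - 8) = (m - 5)^2*(m + 2)*(m^2 + 3*m - 4) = (m - 5)^2*(m - 1)*(m + 2)*(m + 4)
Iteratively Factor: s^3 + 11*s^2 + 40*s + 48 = (s + 4)*(s^2 + 7*s + 12) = (s + 4)^2*(s + 3)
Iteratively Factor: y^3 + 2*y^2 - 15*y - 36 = (y + 3)*(y^2 - y - 12) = (y + 3)^2*(y - 4)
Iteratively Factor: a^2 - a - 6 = (a + 2)*(a - 3)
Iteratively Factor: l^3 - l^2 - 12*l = (l - 4)*(l^2 + 3*l) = l*(l - 4)*(l + 3)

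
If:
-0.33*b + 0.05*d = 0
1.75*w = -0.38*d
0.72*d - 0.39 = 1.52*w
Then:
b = 0.06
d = 0.37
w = -0.08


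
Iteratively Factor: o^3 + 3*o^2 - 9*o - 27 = (o + 3)*(o^2 - 9) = (o + 3)^2*(o - 3)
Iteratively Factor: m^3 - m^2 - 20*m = (m - 5)*(m^2 + 4*m) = (m - 5)*(m + 4)*(m)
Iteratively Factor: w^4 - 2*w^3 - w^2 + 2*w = (w)*(w^3 - 2*w^2 - w + 2) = w*(w - 2)*(w^2 - 1) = w*(w - 2)*(w + 1)*(w - 1)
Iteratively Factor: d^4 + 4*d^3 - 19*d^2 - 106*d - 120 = (d + 3)*(d^3 + d^2 - 22*d - 40) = (d + 3)*(d + 4)*(d^2 - 3*d - 10) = (d + 2)*(d + 3)*(d + 4)*(d - 5)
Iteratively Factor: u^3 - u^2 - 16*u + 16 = (u - 4)*(u^2 + 3*u - 4) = (u - 4)*(u + 4)*(u - 1)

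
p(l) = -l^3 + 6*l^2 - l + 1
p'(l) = -3*l^2 + 12*l - 1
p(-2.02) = 35.74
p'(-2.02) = -37.48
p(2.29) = 18.17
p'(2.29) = 10.75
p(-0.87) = 7.07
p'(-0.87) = -13.71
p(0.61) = 2.40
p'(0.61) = 5.20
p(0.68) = 2.78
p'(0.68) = 5.77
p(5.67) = 5.94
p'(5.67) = -29.41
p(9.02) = -253.73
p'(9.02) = -136.84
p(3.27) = 26.92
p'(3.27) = 6.16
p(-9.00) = 1225.00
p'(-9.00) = -352.00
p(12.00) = -875.00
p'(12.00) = -289.00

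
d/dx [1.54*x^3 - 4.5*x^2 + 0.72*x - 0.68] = 4.62*x^2 - 9.0*x + 0.72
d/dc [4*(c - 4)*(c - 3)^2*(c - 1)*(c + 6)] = 20*c^4 - 80*c^3 - 276*c^2 + 1512*c - 1512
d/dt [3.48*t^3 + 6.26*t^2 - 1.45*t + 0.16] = 10.44*t^2 + 12.52*t - 1.45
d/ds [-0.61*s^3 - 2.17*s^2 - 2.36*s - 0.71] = -1.83*s^2 - 4.34*s - 2.36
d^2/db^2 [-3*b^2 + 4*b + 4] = -6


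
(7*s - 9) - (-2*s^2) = 2*s^2 + 7*s - 9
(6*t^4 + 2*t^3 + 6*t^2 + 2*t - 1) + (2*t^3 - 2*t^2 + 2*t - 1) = 6*t^4 + 4*t^3 + 4*t^2 + 4*t - 2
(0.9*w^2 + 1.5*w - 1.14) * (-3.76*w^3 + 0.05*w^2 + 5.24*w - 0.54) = -3.384*w^5 - 5.595*w^4 + 9.0774*w^3 + 7.317*w^2 - 6.7836*w + 0.6156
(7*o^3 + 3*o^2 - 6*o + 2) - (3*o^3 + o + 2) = 4*o^3 + 3*o^2 - 7*o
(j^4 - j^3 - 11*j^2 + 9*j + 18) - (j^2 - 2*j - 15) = j^4 - j^3 - 12*j^2 + 11*j + 33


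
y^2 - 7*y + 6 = (y - 6)*(y - 1)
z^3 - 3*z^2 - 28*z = z*(z - 7)*(z + 4)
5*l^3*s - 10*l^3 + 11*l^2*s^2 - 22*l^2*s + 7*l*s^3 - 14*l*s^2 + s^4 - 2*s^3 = (l + s)^2*(5*l + s)*(s - 2)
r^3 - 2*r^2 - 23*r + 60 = (r - 4)*(r - 3)*(r + 5)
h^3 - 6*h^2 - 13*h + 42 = (h - 7)*(h - 2)*(h + 3)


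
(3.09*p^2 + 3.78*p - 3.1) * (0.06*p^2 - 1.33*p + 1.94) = 0.1854*p^4 - 3.8829*p^3 + 0.781199999999999*p^2 + 11.4562*p - 6.014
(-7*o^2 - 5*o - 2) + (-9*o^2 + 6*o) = -16*o^2 + o - 2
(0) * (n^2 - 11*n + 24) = 0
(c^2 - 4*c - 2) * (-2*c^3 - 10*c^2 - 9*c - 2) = -2*c^5 - 2*c^4 + 35*c^3 + 54*c^2 + 26*c + 4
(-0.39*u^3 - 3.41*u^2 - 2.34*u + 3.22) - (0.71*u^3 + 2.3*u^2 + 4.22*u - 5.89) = -1.1*u^3 - 5.71*u^2 - 6.56*u + 9.11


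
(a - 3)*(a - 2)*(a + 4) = a^3 - a^2 - 14*a + 24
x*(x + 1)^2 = x^3 + 2*x^2 + x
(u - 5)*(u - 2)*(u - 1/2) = u^3 - 15*u^2/2 + 27*u/2 - 5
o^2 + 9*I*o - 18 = (o + 3*I)*(o + 6*I)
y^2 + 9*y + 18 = (y + 3)*(y + 6)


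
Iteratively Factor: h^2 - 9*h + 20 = (h - 4)*(h - 5)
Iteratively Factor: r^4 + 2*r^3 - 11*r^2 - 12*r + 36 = (r - 2)*(r^3 + 4*r^2 - 3*r - 18) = (r - 2)^2*(r^2 + 6*r + 9) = (r - 2)^2*(r + 3)*(r + 3)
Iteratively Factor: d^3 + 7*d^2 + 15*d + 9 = (d + 1)*(d^2 + 6*d + 9) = (d + 1)*(d + 3)*(d + 3)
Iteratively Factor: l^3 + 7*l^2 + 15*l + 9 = (l + 3)*(l^2 + 4*l + 3) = (l + 3)^2*(l + 1)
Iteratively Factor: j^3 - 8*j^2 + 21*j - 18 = (j - 3)*(j^2 - 5*j + 6) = (j - 3)^2*(j - 2)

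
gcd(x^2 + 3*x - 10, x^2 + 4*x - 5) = x + 5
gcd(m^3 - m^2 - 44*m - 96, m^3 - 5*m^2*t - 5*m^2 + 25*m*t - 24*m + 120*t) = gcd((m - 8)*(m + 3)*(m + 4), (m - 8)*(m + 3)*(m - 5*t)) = m^2 - 5*m - 24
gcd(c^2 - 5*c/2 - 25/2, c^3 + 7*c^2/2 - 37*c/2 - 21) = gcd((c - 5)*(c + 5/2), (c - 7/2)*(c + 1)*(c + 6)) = 1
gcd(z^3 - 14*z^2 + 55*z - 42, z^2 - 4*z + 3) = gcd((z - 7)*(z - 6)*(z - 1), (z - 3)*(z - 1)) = z - 1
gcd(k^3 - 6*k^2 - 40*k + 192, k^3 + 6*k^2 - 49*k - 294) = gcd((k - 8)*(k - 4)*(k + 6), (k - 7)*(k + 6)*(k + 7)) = k + 6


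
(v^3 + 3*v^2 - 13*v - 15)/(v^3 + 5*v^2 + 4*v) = (v^2 + 2*v - 15)/(v*(v + 4))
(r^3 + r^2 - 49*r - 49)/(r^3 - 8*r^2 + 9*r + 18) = (r^2 - 49)/(r^2 - 9*r + 18)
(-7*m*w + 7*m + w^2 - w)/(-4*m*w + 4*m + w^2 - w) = (-7*m + w)/(-4*m + w)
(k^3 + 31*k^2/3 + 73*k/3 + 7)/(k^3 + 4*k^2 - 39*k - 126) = (k + 1/3)/(k - 6)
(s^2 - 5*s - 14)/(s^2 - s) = (s^2 - 5*s - 14)/(s*(s - 1))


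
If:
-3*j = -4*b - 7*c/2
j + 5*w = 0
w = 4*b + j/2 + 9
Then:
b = 7*w/8 - 9/4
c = 18/7 - 37*w/7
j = -5*w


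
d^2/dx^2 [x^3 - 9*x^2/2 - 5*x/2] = 6*x - 9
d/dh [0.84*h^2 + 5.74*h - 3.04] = 1.68*h + 5.74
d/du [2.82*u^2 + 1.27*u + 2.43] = 5.64*u + 1.27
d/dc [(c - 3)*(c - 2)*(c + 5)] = 3*c^2 - 19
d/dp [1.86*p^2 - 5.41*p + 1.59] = 3.72*p - 5.41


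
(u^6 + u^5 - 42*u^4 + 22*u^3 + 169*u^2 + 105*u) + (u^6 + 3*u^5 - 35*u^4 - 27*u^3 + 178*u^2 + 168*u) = 2*u^6 + 4*u^5 - 77*u^4 - 5*u^3 + 347*u^2 + 273*u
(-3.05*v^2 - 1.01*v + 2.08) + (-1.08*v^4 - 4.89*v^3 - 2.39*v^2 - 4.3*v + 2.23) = -1.08*v^4 - 4.89*v^3 - 5.44*v^2 - 5.31*v + 4.31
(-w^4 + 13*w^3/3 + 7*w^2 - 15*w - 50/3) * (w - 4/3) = -w^5 + 17*w^4/3 + 11*w^3/9 - 73*w^2/3 + 10*w/3 + 200/9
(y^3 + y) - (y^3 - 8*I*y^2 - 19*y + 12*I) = 8*I*y^2 + 20*y - 12*I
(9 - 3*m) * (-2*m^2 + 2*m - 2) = 6*m^3 - 24*m^2 + 24*m - 18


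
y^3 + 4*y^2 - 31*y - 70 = (y - 5)*(y + 2)*(y + 7)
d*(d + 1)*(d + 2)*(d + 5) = d^4 + 8*d^3 + 17*d^2 + 10*d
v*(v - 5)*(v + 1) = v^3 - 4*v^2 - 5*v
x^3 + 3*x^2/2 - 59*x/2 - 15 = (x - 5)*(x + 1/2)*(x + 6)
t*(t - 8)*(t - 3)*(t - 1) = t^4 - 12*t^3 + 35*t^2 - 24*t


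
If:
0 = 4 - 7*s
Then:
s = 4/7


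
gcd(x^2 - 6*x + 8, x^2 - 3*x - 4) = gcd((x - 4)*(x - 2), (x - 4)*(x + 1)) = x - 4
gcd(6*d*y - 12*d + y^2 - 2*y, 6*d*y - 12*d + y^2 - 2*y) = 6*d*y - 12*d + y^2 - 2*y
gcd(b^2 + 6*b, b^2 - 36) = b + 6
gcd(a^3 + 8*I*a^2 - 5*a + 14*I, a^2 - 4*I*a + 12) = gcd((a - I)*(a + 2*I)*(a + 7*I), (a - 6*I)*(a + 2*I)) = a + 2*I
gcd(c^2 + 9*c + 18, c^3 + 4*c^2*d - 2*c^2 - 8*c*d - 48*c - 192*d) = c + 6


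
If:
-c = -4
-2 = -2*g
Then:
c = 4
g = 1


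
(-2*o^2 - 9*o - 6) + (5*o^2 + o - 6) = 3*o^2 - 8*o - 12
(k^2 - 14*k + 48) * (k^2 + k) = k^4 - 13*k^3 + 34*k^2 + 48*k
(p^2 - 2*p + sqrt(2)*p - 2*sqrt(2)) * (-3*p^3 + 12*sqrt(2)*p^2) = -3*p^5 + 6*p^4 + 9*sqrt(2)*p^4 - 18*sqrt(2)*p^3 + 24*p^3 - 48*p^2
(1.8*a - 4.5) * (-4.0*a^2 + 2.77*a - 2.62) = -7.2*a^3 + 22.986*a^2 - 17.181*a + 11.79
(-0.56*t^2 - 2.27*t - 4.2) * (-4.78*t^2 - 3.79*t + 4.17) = 2.6768*t^4 + 12.973*t^3 + 26.3441*t^2 + 6.4521*t - 17.514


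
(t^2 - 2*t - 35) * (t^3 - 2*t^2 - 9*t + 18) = t^5 - 4*t^4 - 40*t^3 + 106*t^2 + 279*t - 630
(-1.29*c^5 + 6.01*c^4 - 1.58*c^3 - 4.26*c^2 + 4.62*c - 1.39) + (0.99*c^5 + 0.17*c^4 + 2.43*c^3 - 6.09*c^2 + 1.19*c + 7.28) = -0.3*c^5 + 6.18*c^4 + 0.85*c^3 - 10.35*c^2 + 5.81*c + 5.89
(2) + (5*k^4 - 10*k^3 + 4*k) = 5*k^4 - 10*k^3 + 4*k + 2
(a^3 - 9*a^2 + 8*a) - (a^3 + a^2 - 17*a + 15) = -10*a^2 + 25*a - 15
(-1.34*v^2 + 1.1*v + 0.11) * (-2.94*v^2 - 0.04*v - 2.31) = 3.9396*v^4 - 3.1804*v^3 + 2.728*v^2 - 2.5454*v - 0.2541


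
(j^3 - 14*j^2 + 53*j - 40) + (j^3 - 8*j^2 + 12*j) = 2*j^3 - 22*j^2 + 65*j - 40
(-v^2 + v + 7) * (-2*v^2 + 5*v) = 2*v^4 - 7*v^3 - 9*v^2 + 35*v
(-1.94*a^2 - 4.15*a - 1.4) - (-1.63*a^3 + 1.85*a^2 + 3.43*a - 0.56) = 1.63*a^3 - 3.79*a^2 - 7.58*a - 0.84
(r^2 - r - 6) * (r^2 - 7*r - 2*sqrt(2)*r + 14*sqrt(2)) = r^4 - 8*r^3 - 2*sqrt(2)*r^3 + r^2 + 16*sqrt(2)*r^2 - 2*sqrt(2)*r + 42*r - 84*sqrt(2)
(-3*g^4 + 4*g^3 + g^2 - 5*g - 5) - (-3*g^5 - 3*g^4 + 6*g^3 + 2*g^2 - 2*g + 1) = 3*g^5 - 2*g^3 - g^2 - 3*g - 6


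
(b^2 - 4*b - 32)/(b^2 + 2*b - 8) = (b - 8)/(b - 2)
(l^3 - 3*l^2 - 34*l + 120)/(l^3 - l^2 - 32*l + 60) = (l - 4)/(l - 2)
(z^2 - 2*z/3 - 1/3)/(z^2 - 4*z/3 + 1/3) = (3*z + 1)/(3*z - 1)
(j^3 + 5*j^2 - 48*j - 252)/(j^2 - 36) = (j^2 - j - 42)/(j - 6)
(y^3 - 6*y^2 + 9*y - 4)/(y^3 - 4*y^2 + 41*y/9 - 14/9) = 9*(y^2 - 5*y + 4)/(9*y^2 - 27*y + 14)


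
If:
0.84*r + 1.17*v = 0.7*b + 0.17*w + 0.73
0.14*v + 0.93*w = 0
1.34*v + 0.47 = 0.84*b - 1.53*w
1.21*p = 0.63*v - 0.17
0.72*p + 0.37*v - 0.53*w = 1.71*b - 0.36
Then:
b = -0.08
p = -0.39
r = 1.49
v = -0.49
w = 0.07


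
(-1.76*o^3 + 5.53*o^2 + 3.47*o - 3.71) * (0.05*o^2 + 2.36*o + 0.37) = -0.088*o^5 - 3.8771*o^4 + 12.5731*o^3 + 10.0498*o^2 - 7.4717*o - 1.3727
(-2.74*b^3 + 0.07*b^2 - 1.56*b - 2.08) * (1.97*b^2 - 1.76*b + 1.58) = -5.3978*b^5 + 4.9603*b^4 - 7.5256*b^3 - 1.2414*b^2 + 1.196*b - 3.2864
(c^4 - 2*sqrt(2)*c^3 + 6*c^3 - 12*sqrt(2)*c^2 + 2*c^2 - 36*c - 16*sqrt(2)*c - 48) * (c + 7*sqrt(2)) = c^5 + 6*c^4 + 5*sqrt(2)*c^4 - 26*c^3 + 30*sqrt(2)*c^3 - 204*c^2 - 2*sqrt(2)*c^2 - 252*sqrt(2)*c - 272*c - 336*sqrt(2)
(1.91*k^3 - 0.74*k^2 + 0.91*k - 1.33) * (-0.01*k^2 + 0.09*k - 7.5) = -0.0191*k^5 + 0.1793*k^4 - 14.4007*k^3 + 5.6452*k^2 - 6.9447*k + 9.975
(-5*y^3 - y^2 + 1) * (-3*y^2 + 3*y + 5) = 15*y^5 - 12*y^4 - 28*y^3 - 8*y^2 + 3*y + 5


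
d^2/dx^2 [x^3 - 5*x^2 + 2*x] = 6*x - 10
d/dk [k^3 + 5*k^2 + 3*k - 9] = 3*k^2 + 10*k + 3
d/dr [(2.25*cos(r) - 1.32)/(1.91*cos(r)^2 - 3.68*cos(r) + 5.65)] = (4.2975*cos(r)^2 - 5.0424*cos(r) - 7.8549)*sin(r)/(3.6481*cos(r)^4 - 14.0576*cos(r)^3 + 35.1254*cos(r)^2 - 41.584*cos(r) + 31.9225)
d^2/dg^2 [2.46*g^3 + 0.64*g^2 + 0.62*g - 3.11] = 14.76*g + 1.28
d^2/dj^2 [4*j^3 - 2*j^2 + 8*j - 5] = 24*j - 4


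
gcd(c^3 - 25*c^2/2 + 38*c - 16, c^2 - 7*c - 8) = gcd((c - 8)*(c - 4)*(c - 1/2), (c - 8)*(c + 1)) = c - 8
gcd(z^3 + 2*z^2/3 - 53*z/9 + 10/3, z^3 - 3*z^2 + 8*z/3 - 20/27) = z^2 - 7*z/3 + 10/9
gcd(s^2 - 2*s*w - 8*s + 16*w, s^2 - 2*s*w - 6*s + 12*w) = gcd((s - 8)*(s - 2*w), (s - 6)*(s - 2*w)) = s - 2*w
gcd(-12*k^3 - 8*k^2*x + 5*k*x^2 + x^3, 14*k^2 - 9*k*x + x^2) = -2*k + x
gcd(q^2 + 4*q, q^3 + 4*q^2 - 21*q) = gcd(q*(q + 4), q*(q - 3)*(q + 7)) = q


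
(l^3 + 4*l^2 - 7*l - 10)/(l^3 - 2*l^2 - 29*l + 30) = (l^2 - l - 2)/(l^2 - 7*l + 6)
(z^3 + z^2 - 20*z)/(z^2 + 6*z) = (z^2 + z - 20)/(z + 6)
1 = 1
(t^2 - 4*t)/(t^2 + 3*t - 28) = t/(t + 7)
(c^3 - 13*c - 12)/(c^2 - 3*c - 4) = c + 3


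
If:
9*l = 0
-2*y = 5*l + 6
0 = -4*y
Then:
No Solution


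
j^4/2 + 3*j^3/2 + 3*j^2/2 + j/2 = j*(j/2 + 1/2)*(j + 1)^2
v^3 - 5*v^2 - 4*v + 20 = (v - 5)*(v - 2)*(v + 2)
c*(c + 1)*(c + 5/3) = c^3 + 8*c^2/3 + 5*c/3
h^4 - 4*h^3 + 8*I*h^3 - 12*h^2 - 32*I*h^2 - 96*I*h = h*(h - 6)*(h + 2)*(h + 8*I)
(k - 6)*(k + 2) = k^2 - 4*k - 12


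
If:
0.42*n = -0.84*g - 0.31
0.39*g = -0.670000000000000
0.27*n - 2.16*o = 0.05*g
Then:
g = -1.72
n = 2.70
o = 0.38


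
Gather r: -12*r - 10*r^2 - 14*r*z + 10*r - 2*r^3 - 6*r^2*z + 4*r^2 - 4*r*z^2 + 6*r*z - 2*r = -2*r^3 + r^2*(-6*z - 6) + r*(-4*z^2 - 8*z - 4)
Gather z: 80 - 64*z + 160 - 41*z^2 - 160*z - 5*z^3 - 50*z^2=-5*z^3 - 91*z^2 - 224*z + 240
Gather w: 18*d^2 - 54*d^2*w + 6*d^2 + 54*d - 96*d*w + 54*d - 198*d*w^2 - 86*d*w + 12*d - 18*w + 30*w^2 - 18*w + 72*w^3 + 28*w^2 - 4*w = 24*d^2 + 120*d + 72*w^3 + w^2*(58 - 198*d) + w*(-54*d^2 - 182*d - 40)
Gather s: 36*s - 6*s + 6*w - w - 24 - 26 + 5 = 30*s + 5*w - 45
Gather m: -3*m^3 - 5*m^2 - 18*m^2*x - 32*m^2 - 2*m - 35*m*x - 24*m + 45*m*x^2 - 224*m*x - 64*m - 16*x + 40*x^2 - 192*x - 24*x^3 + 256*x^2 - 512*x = -3*m^3 + m^2*(-18*x - 37) + m*(45*x^2 - 259*x - 90) - 24*x^3 + 296*x^2 - 720*x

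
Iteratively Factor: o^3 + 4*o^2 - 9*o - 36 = (o + 3)*(o^2 + o - 12) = (o + 3)*(o + 4)*(o - 3)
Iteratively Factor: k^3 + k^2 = (k + 1)*(k^2) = k*(k + 1)*(k)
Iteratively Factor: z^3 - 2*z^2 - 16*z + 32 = (z - 2)*(z^2 - 16) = (z - 2)*(z + 4)*(z - 4)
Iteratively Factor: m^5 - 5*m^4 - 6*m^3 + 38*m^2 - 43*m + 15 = (m - 5)*(m^4 - 6*m^2 + 8*m - 3) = (m - 5)*(m - 1)*(m^3 + m^2 - 5*m + 3) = (m - 5)*(m - 1)*(m + 3)*(m^2 - 2*m + 1) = (m - 5)*(m - 1)^2*(m + 3)*(m - 1)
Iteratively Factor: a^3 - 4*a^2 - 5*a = (a - 5)*(a^2 + a) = a*(a - 5)*(a + 1)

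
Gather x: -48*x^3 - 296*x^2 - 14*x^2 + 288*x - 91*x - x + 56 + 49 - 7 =-48*x^3 - 310*x^2 + 196*x + 98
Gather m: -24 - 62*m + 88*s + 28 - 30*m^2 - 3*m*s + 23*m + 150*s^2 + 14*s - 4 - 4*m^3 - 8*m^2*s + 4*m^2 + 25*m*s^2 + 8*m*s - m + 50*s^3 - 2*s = -4*m^3 + m^2*(-8*s - 26) + m*(25*s^2 + 5*s - 40) + 50*s^3 + 150*s^2 + 100*s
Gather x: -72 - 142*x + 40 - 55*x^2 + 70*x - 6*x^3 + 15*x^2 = -6*x^3 - 40*x^2 - 72*x - 32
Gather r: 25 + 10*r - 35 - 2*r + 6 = 8*r - 4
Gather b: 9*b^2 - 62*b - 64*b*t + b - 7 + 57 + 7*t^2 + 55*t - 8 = 9*b^2 + b*(-64*t - 61) + 7*t^2 + 55*t + 42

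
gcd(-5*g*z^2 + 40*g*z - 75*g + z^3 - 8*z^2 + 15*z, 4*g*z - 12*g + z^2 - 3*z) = z - 3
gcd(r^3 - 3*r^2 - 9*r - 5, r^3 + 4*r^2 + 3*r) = r + 1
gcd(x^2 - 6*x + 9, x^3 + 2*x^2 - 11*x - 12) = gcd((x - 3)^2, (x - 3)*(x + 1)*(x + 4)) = x - 3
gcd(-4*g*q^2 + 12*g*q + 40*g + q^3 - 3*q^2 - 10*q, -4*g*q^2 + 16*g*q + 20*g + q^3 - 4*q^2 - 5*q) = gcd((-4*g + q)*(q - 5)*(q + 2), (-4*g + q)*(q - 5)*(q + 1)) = -4*g*q + 20*g + q^2 - 5*q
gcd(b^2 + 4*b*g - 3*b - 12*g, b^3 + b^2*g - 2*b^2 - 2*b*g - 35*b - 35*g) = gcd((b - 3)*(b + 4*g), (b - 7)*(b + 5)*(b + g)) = 1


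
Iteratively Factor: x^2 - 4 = (x - 2)*(x + 2)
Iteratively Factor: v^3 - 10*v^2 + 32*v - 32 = (v - 4)*(v^2 - 6*v + 8) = (v - 4)^2*(v - 2)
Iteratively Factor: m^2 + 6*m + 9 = (m + 3)*(m + 3)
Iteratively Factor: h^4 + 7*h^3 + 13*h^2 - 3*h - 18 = (h + 3)*(h^3 + 4*h^2 + h - 6) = (h - 1)*(h + 3)*(h^2 + 5*h + 6) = (h - 1)*(h + 2)*(h + 3)*(h + 3)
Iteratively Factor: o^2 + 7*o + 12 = (o + 4)*(o + 3)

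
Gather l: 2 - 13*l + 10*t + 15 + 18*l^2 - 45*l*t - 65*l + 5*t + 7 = 18*l^2 + l*(-45*t - 78) + 15*t + 24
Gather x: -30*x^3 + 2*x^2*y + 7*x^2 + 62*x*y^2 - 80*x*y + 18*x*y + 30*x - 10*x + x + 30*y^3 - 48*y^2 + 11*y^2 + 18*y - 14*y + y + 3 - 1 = -30*x^3 + x^2*(2*y + 7) + x*(62*y^2 - 62*y + 21) + 30*y^3 - 37*y^2 + 5*y + 2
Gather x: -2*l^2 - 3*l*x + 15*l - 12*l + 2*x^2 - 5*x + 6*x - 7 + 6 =-2*l^2 + 3*l + 2*x^2 + x*(1 - 3*l) - 1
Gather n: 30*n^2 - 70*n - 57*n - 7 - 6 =30*n^2 - 127*n - 13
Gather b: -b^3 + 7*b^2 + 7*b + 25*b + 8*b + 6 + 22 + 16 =-b^3 + 7*b^2 + 40*b + 44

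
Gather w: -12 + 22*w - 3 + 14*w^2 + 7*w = 14*w^2 + 29*w - 15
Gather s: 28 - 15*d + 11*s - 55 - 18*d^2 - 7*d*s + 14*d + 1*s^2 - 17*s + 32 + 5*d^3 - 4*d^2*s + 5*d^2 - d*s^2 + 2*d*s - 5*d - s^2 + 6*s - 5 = 5*d^3 - 13*d^2 - d*s^2 - 6*d + s*(-4*d^2 - 5*d)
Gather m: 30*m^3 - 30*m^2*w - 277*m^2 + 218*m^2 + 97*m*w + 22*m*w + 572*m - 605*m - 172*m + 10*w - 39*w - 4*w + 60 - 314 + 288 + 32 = 30*m^3 + m^2*(-30*w - 59) + m*(119*w - 205) - 33*w + 66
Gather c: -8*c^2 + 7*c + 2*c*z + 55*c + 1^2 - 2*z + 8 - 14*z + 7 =-8*c^2 + c*(2*z + 62) - 16*z + 16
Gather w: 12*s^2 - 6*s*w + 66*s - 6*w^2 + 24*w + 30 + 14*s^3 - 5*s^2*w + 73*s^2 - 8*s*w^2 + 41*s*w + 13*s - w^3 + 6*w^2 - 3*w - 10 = 14*s^3 + 85*s^2 - 8*s*w^2 + 79*s - w^3 + w*(-5*s^2 + 35*s + 21) + 20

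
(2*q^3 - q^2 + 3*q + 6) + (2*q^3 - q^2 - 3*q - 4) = 4*q^3 - 2*q^2 + 2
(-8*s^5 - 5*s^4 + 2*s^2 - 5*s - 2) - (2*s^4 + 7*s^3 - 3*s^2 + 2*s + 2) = -8*s^5 - 7*s^4 - 7*s^3 + 5*s^2 - 7*s - 4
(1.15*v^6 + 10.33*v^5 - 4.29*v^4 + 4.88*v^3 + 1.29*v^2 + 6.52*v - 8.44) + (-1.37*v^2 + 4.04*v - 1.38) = 1.15*v^6 + 10.33*v^5 - 4.29*v^4 + 4.88*v^3 - 0.0800000000000001*v^2 + 10.56*v - 9.82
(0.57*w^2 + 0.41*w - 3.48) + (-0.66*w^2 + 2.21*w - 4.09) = -0.0900000000000001*w^2 + 2.62*w - 7.57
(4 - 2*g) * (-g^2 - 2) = 2*g^3 - 4*g^2 + 4*g - 8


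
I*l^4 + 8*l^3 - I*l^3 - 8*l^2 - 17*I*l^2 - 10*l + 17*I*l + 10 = (l - 5*I)*(l - 2*I)*(l - I)*(I*l - I)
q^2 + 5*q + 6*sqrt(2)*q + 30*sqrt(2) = (q + 5)*(q + 6*sqrt(2))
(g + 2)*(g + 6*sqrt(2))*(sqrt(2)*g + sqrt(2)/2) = sqrt(2)*g^3 + 5*sqrt(2)*g^2/2 + 12*g^2 + sqrt(2)*g + 30*g + 12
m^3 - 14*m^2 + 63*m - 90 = (m - 6)*(m - 5)*(m - 3)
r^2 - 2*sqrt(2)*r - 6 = (r - 3*sqrt(2))*(r + sqrt(2))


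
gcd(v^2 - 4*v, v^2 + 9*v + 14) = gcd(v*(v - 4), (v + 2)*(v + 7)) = 1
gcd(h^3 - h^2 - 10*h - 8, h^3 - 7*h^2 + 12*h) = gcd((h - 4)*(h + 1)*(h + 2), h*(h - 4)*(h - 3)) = h - 4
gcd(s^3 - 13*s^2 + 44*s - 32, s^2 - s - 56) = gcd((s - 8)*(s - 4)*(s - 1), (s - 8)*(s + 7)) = s - 8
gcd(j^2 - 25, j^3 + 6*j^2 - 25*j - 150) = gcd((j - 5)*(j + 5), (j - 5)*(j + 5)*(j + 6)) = j^2 - 25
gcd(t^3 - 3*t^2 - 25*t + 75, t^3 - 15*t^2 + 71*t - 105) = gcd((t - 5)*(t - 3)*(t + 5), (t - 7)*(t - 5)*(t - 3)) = t^2 - 8*t + 15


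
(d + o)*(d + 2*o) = d^2 + 3*d*o + 2*o^2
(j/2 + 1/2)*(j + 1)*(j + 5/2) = j^3/2 + 9*j^2/4 + 3*j + 5/4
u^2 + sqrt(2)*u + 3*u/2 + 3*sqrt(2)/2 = (u + 3/2)*(u + sqrt(2))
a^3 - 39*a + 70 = (a - 5)*(a - 2)*(a + 7)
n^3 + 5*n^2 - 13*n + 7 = (n - 1)^2*(n + 7)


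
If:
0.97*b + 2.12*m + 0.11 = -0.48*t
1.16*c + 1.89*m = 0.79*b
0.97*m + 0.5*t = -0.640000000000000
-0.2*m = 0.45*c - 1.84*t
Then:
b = 1.68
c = 2.68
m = -0.95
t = 0.55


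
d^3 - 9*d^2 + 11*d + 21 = (d - 7)*(d - 3)*(d + 1)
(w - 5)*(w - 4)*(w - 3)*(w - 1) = w^4 - 13*w^3 + 59*w^2 - 107*w + 60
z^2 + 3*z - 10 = (z - 2)*(z + 5)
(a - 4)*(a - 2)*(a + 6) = a^3 - 28*a + 48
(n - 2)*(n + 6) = n^2 + 4*n - 12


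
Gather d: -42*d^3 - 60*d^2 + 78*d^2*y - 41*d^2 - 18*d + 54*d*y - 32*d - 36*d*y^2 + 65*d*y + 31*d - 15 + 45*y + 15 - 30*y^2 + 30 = -42*d^3 + d^2*(78*y - 101) + d*(-36*y^2 + 119*y - 19) - 30*y^2 + 45*y + 30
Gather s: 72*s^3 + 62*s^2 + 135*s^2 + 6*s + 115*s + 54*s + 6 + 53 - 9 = 72*s^3 + 197*s^2 + 175*s + 50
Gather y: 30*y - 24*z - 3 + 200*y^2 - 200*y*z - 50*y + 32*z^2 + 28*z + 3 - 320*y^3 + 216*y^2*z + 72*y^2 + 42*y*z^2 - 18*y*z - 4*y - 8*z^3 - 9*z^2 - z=-320*y^3 + y^2*(216*z + 272) + y*(42*z^2 - 218*z - 24) - 8*z^3 + 23*z^2 + 3*z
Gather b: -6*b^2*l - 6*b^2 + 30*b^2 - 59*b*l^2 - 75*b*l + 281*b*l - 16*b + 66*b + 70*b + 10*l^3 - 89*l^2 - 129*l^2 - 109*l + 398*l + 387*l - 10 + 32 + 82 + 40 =b^2*(24 - 6*l) + b*(-59*l^2 + 206*l + 120) + 10*l^3 - 218*l^2 + 676*l + 144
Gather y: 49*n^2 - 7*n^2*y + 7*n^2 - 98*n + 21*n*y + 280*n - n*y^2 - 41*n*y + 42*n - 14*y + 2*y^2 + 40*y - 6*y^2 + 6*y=56*n^2 + 224*n + y^2*(-n - 4) + y*(-7*n^2 - 20*n + 32)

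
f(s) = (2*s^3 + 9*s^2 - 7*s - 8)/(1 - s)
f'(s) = (6*s^2 + 18*s - 7)/(1 - s) + (2*s^3 + 9*s^2 - 7*s - 8)/(1 - s)^2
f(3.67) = -69.81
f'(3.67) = -26.24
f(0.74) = -28.62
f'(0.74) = -73.13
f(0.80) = -34.08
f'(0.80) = -114.20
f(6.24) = -149.75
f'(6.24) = -36.11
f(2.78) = -47.79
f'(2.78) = -23.38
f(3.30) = -60.34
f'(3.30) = -24.96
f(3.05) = -54.20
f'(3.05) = -24.15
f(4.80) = -101.83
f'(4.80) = -30.48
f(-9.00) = -67.40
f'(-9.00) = 24.96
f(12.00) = -423.64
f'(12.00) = -59.03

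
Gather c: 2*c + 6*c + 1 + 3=8*c + 4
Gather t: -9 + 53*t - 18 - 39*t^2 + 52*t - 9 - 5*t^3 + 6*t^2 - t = -5*t^3 - 33*t^2 + 104*t - 36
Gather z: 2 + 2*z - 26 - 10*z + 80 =56 - 8*z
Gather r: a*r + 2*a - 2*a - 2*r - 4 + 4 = r*(a - 2)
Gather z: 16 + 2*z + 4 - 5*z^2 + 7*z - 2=-5*z^2 + 9*z + 18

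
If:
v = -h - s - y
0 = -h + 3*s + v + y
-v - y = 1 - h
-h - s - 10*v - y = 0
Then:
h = 1/3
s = 1/3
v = 0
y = -2/3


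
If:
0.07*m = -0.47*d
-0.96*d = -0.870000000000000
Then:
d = 0.91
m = -6.08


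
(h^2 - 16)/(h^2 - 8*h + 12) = (h^2 - 16)/(h^2 - 8*h + 12)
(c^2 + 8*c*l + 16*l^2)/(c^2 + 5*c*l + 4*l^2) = (c + 4*l)/(c + l)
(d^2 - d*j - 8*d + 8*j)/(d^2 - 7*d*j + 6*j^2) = (d - 8)/(d - 6*j)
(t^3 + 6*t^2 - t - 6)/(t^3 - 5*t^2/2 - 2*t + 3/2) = 2*(t^2 + 5*t - 6)/(2*t^2 - 7*t + 3)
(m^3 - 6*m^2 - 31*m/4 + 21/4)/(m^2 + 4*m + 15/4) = (2*m^2 - 15*m + 7)/(2*m + 5)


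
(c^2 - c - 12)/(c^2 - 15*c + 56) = (c^2 - c - 12)/(c^2 - 15*c + 56)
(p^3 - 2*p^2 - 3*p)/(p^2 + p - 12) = p*(p + 1)/(p + 4)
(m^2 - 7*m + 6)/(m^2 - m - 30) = (m - 1)/(m + 5)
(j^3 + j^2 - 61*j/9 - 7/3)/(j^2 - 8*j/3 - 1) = (j^2 + 2*j/3 - 7)/(j - 3)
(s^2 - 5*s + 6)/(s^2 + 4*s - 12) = (s - 3)/(s + 6)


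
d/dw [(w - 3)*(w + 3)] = 2*w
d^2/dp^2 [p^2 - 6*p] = 2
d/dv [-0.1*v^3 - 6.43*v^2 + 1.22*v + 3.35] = -0.3*v^2 - 12.86*v + 1.22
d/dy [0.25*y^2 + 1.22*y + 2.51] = 0.5*y + 1.22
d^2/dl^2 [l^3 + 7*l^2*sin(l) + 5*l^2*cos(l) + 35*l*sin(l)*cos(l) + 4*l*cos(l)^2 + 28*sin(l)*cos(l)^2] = -7*l^2*sin(l) - 5*l^2*cos(l) - 20*l*sin(l) - 70*l*sin(2*l) + 28*l*cos(l) - 8*l*cos(2*l) + 6*l + 7*sin(l) - 8*sin(2*l) - 63*sin(3*l) + 10*cos(l) + 70*cos(2*l)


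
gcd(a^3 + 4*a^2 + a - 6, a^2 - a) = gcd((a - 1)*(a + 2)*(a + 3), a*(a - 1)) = a - 1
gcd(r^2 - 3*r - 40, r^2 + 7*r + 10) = r + 5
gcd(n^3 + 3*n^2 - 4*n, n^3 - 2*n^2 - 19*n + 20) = n^2 + 3*n - 4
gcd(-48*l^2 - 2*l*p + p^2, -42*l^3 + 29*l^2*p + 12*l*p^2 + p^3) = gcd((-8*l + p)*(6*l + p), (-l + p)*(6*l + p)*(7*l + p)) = 6*l + p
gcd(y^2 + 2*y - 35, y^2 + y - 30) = y - 5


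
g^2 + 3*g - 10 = (g - 2)*(g + 5)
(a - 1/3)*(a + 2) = a^2 + 5*a/3 - 2/3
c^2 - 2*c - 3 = (c - 3)*(c + 1)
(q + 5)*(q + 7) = q^2 + 12*q + 35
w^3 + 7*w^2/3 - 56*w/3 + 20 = (w - 2)*(w - 5/3)*(w + 6)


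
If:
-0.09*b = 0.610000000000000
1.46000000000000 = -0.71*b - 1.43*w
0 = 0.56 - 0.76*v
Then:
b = -6.78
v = 0.74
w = 2.34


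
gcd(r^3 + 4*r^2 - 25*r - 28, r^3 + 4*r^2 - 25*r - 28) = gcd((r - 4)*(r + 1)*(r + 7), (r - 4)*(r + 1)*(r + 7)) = r^3 + 4*r^2 - 25*r - 28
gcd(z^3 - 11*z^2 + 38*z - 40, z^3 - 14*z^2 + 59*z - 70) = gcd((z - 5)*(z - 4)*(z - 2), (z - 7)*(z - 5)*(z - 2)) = z^2 - 7*z + 10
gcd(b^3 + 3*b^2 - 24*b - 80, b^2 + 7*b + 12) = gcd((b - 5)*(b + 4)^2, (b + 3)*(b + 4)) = b + 4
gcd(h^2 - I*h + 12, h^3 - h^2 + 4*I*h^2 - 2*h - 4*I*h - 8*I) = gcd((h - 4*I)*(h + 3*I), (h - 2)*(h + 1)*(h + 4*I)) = 1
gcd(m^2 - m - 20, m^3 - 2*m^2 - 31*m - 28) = m + 4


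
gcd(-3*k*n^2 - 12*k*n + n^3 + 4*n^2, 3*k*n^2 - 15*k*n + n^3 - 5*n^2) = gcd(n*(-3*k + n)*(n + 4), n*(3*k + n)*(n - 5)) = n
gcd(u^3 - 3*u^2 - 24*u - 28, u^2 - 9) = 1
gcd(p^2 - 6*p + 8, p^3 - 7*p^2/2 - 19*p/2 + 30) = p - 4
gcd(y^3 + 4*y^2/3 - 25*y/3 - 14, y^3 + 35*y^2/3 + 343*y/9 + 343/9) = y + 7/3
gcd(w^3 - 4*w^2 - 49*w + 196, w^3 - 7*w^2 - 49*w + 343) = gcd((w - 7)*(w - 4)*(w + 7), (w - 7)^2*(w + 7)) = w^2 - 49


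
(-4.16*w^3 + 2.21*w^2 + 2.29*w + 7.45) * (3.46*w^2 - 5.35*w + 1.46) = -14.3936*w^5 + 29.9026*w^4 - 9.9737*w^3 + 16.7521*w^2 - 36.5141*w + 10.877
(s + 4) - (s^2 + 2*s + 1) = -s^2 - s + 3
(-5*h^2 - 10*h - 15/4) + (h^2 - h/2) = -4*h^2 - 21*h/2 - 15/4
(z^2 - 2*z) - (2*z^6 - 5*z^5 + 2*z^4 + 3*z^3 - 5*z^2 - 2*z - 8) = -2*z^6 + 5*z^5 - 2*z^4 - 3*z^3 + 6*z^2 + 8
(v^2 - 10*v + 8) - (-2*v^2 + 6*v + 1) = 3*v^2 - 16*v + 7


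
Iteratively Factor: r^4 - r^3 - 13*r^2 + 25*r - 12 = (r - 1)*(r^3 - 13*r + 12) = (r - 1)*(r + 4)*(r^2 - 4*r + 3) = (r - 1)^2*(r + 4)*(r - 3)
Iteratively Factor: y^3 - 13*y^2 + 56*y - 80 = (y - 5)*(y^2 - 8*y + 16) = (y - 5)*(y - 4)*(y - 4)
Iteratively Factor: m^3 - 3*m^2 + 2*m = (m)*(m^2 - 3*m + 2) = m*(m - 1)*(m - 2)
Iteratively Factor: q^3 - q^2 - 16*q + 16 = (q - 4)*(q^2 + 3*q - 4) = (q - 4)*(q - 1)*(q + 4)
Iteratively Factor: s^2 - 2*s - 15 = (s - 5)*(s + 3)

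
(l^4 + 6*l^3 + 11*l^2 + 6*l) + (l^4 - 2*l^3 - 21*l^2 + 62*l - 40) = 2*l^4 + 4*l^3 - 10*l^2 + 68*l - 40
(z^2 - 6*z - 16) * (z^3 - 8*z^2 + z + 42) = z^5 - 14*z^4 + 33*z^3 + 164*z^2 - 268*z - 672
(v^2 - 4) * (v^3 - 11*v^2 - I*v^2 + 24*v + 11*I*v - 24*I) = v^5 - 11*v^4 - I*v^4 + 20*v^3 + 11*I*v^3 + 44*v^2 - 20*I*v^2 - 96*v - 44*I*v + 96*I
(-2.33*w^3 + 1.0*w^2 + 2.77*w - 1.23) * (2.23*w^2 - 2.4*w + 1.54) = -5.1959*w^5 + 7.822*w^4 + 0.1889*w^3 - 7.8509*w^2 + 7.2178*w - 1.8942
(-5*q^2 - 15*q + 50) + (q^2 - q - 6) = -4*q^2 - 16*q + 44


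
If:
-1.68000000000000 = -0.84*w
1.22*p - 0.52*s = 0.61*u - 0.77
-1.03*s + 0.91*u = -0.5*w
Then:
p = 0.876571701416521*u - 0.217332484481935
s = 0.883495145631068*u + 0.970873786407767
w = 2.00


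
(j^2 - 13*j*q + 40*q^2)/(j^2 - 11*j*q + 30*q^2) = (-j + 8*q)/(-j + 6*q)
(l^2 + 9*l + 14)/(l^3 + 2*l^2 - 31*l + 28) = (l + 2)/(l^2 - 5*l + 4)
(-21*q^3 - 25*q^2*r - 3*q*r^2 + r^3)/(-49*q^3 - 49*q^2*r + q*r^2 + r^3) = (3*q + r)/(7*q + r)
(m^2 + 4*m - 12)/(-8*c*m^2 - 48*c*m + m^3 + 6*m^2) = (2 - m)/(m*(8*c - m))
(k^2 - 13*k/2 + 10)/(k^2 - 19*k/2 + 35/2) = (k - 4)/(k - 7)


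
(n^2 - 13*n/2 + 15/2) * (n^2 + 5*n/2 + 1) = n^4 - 4*n^3 - 31*n^2/4 + 49*n/4 + 15/2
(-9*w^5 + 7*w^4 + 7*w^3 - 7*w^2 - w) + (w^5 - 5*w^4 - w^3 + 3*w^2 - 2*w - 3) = -8*w^5 + 2*w^4 + 6*w^3 - 4*w^2 - 3*w - 3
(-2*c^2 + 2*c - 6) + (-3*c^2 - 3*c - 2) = -5*c^2 - c - 8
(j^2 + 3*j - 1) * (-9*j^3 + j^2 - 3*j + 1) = -9*j^5 - 26*j^4 + 9*j^3 - 9*j^2 + 6*j - 1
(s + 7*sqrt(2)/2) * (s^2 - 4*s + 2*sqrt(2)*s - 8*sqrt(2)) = s^3 - 4*s^2 + 11*sqrt(2)*s^2/2 - 22*sqrt(2)*s + 14*s - 56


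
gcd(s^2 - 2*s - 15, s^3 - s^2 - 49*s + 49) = 1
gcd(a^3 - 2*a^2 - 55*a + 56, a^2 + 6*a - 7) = a^2 + 6*a - 7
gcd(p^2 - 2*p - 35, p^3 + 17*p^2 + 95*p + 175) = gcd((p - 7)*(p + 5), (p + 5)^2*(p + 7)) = p + 5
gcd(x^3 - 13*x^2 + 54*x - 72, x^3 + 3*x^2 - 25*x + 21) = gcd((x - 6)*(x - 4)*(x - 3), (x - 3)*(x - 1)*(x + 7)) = x - 3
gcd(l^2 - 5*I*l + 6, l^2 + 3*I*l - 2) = l + I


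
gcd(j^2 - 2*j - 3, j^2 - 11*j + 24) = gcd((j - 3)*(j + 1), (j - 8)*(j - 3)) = j - 3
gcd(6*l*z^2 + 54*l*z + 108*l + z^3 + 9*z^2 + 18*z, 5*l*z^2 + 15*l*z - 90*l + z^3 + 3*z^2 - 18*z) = z + 6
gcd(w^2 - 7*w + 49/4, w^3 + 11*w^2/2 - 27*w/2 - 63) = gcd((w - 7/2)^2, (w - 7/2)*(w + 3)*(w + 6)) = w - 7/2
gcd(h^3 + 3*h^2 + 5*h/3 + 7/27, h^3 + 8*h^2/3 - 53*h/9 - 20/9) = h + 1/3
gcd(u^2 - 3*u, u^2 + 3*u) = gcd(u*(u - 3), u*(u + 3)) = u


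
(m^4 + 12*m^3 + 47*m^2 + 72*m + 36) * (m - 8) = m^5 + 4*m^4 - 49*m^3 - 304*m^2 - 540*m - 288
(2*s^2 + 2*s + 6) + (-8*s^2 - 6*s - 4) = -6*s^2 - 4*s + 2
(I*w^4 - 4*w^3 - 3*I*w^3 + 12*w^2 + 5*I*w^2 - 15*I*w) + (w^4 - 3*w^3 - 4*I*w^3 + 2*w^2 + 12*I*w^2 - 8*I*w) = w^4 + I*w^4 - 7*w^3 - 7*I*w^3 + 14*w^2 + 17*I*w^2 - 23*I*w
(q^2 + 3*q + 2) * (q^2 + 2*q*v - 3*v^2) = q^4 + 2*q^3*v + 3*q^3 - 3*q^2*v^2 + 6*q^2*v + 2*q^2 - 9*q*v^2 + 4*q*v - 6*v^2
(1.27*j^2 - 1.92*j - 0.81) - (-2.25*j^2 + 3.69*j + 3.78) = 3.52*j^2 - 5.61*j - 4.59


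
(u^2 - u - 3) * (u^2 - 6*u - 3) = u^4 - 7*u^3 + 21*u + 9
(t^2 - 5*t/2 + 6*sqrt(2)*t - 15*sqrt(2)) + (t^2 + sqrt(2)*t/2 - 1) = 2*t^2 - 5*t/2 + 13*sqrt(2)*t/2 - 15*sqrt(2) - 1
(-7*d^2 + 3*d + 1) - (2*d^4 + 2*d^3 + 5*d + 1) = -2*d^4 - 2*d^3 - 7*d^2 - 2*d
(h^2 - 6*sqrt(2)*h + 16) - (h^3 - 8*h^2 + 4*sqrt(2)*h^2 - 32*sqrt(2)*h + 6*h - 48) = -h^3 - 4*sqrt(2)*h^2 + 9*h^2 - 6*h + 26*sqrt(2)*h + 64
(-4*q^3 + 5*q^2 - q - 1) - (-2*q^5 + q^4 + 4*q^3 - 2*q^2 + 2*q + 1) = 2*q^5 - q^4 - 8*q^3 + 7*q^2 - 3*q - 2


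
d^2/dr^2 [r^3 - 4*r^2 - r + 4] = 6*r - 8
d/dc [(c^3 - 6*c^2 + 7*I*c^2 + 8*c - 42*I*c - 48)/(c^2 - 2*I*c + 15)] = (c^4 - 4*I*c^3 + c^2*(51 + 54*I) + c*(-84 + 210*I) + 120 - 726*I)/(c^4 - 4*I*c^3 + 26*c^2 - 60*I*c + 225)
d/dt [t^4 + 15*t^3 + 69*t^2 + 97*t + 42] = 4*t^3 + 45*t^2 + 138*t + 97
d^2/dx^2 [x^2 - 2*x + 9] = 2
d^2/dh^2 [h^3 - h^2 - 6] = 6*h - 2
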